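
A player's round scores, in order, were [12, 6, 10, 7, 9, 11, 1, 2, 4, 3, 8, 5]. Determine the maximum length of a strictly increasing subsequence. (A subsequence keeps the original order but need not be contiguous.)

4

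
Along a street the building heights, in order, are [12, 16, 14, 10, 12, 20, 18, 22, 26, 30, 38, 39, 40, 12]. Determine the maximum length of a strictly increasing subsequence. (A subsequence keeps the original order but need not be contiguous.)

9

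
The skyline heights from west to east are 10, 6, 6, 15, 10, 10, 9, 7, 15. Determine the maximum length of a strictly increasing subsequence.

Let dp[i] be the length of the longest such subsequence ending at index i:
i:      1  2  3  4  5  6  7  8  9
a[i]:  10  6  6 15 10 10  9  7 15
dp:     1  1  1  2  2  2  2  2  3
Maximum dp value is 3.

3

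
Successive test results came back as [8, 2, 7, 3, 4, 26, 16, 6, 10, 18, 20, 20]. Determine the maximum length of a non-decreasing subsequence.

Track the smallest tail for each achievable length (allowing ties):
8 → extends → [8]
2 → replaces 8 → [2]
7 → extends → [2, 7]
3 → replaces 7 → [2, 3]
4 → extends → [2, 3, 4]
26 → extends → [2, 3, 4, 26]
16 → replaces 26 → [2, 3, 4, 16]
6 → replaces 16 → [2, 3, 4, 6]
10 → extends → [2, 3, 4, 6, 10]
18 → extends → [2, 3, 4, 6, 10, 18]
20 → extends → [2, 3, 4, 6, 10, 18, 20]
20 → extends → [2, 3, 4, 6, 10, 18, 20, 20]
Eight tails, so the longest non-decreasing subsequence has length 8 (e.g. 2, 3, 4, 6, 10, 18, 20, 20).

8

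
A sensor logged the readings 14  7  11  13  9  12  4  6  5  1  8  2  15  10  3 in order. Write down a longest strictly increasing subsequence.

Patience tails give the LIS length; then backtrack through the dp parents:
14 → extends → [14]
7 → replaces 14 → [7]
11 → extends → [7, 11]
13 → extends → [7, 11, 13]
9 → replaces 11 → [7, 9, 13]
12 → replaces 13 → [7, 9, 12]
4 → replaces 7 → [4, 9, 12]
6 → replaces 9 → [4, 6, 12]
5 → replaces 6 → [4, 5, 12]
1 → replaces 4 → [1, 5, 12]
8 → replaces 12 → [1, 5, 8]
2 → replaces 5 → [1, 2, 8]
15 → extends → [1, 2, 8, 15]
10 → replaces 15 → [1, 2, 8, 10]
3 → replaces 8 → [1, 2, 3, 10]
Length 4; one witness is 7, 11, 13, 15.

7, 11, 13, 15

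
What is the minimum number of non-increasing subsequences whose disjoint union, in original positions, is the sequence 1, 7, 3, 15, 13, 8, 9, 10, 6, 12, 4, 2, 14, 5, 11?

Place each on the leftmost legal pile:
1 → new pile 1 (tops now [1])
7 → new pile 2 (tops now [1, 7])
3 → pile 2 (tops now [1, 3])
15 → new pile 3 (tops now [1, 3, 15])
13 → pile 3 (tops now [1, 3, 13])
8 → pile 3 (tops now [1, 3, 8])
9 → new pile 4 (tops now [1, 3, 8, 9])
10 → new pile 5 (tops now [1, 3, 8, 9, 10])
6 → pile 3 (tops now [1, 3, 6, 9, 10])
12 → new pile 6 (tops now [1, 3, 6, 9, 10, 12])
4 → pile 3 (tops now [1, 3, 4, 9, 10, 12])
2 → pile 2 (tops now [1, 2, 4, 9, 10, 12])
14 → new pile 7 (tops now [1, 2, 4, 9, 10, 12, 14])
5 → pile 4 (tops now [1, 2, 4, 5, 10, 12, 14])
11 → pile 6 (tops now [1, 2, 4, 5, 10, 11, 14])
Seven piles.

7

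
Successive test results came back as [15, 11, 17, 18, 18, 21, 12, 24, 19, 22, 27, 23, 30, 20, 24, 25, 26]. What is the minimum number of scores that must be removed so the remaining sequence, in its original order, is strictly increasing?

8

Fewest deletions = n − (longest strictly increasing subsequence).
Patience tails:
15 → extends → [15]
11 → replaces 15 → [11]
17 → extends → [11, 17]
18 → extends → [11, 17, 18]
18 → already a tail → [11, 17, 18]
21 → extends → [11, 17, 18, 21]
12 → replaces 17 → [11, 12, 18, 21]
24 → extends → [11, 12, 18, 21, 24]
19 → replaces 21 → [11, 12, 18, 19, 24]
22 → replaces 24 → [11, 12, 18, 19, 22]
27 → extends → [11, 12, 18, 19, 22, 27]
23 → replaces 27 → [11, 12, 18, 19, 22, 23]
30 → extends → [11, 12, 18, 19, 22, 23, 30]
20 → replaces 22 → [11, 12, 18, 19, 20, 23, 30]
24 → replaces 30 → [11, 12, 18, 19, 20, 23, 24]
25 → extends → [11, 12, 18, 19, 20, 23, 24, 25]
26 → extends → [11, 12, 18, 19, 20, 23, 24, 25, 26]
Longest strictly increasing subsequence has length 9, so deletions = 17 − 9 = 8.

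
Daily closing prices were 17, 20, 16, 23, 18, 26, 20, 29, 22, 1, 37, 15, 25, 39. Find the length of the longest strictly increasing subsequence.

Let dp[i] be the length of the longest such subsequence ending at index i:
i:      1  2  3  4  5  6  7  8  9 10 11 12 13 14
a[i]:  17 20 16 23 18 26 20 29 22  1 37 15 25 39
dp:     1  2  1  3  2  4  3  5  4  1  6  2  5  7
Maximum dp value is 7.

7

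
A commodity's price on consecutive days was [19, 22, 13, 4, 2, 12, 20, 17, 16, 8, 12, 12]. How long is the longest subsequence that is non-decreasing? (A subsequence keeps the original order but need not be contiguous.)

Let dp[i] be the length of the longest such subsequence ending at index i:
i:      1  2  3  4  5  6  7  8  9 10 11 12
a[i]:  19 22 13  4  2 12 20 17 16  8 12 12
dp:     1  2  1  1  1  2  3  3  3  2  3  4
Maximum dp value is 4.

4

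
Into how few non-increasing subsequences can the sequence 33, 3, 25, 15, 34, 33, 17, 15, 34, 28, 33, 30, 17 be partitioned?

5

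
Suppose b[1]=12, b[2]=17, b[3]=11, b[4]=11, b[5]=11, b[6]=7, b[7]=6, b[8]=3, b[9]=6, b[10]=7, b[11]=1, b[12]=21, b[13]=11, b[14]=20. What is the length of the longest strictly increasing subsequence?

5

Track the smallest tail for each achievable length (strict):
12 → extends → [12]
17 → extends → [12, 17]
11 → replaces 12 → [11, 17]
11 → already a tail → [11, 17]
11 → already a tail → [11, 17]
7 → replaces 11 → [7, 17]
6 → replaces 7 → [6, 17]
3 → replaces 6 → [3, 17]
6 → replaces 17 → [3, 6]
7 → extends → [3, 6, 7]
1 → replaces 3 → [1, 6, 7]
21 → extends → [1, 6, 7, 21]
11 → replaces 21 → [1, 6, 7, 11]
20 → extends → [1, 6, 7, 11, 20]
Five tails, so the longest strictly increasing subsequence has length 5 (e.g. 3, 6, 7, 11, 20).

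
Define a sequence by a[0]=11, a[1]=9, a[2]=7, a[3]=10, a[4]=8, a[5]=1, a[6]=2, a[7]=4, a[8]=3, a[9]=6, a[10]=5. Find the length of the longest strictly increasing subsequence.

4

Track the smallest tail for each achievable length (strict):
11 → extends → [11]
9 → replaces 11 → [9]
7 → replaces 9 → [7]
10 → extends → [7, 10]
8 → replaces 10 → [7, 8]
1 → replaces 7 → [1, 8]
2 → replaces 8 → [1, 2]
4 → extends → [1, 2, 4]
3 → replaces 4 → [1, 2, 3]
6 → extends → [1, 2, 3, 6]
5 → replaces 6 → [1, 2, 3, 5]
Four tails, so the longest strictly increasing subsequence has length 4 (e.g. 1, 2, 4, 6).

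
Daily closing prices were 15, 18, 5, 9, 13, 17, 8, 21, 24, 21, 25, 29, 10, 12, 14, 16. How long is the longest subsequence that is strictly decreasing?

3

Let dp[i] be the longest strictly decreasing subsequence ending at i:
i:      1  2  3  4  5  6  7  8  9 10 11 12 13 14 15 16
a[i]:  15 18  5  9 13 17  8 21 24 21 25 29 10 12 14 16
dp:     1  1  2  2  2  2  3  1  1  2  1  1  3  3  3  3
Maximum is 3.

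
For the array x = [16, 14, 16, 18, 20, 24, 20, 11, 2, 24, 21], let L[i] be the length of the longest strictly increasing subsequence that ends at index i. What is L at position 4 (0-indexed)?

4

dp[i] = 1 + max{dp[j] : j<i, x[j]<x[i]} (or 1 if no such j):
i:      0  1  2  3  4  5  6  7  8  9 10
x[i]:  16 14 16 18 20 24 20 11  2 24 21
dp:     1  1  2  3  4  5  4  1  1  5  5
At index 4 the value is 4.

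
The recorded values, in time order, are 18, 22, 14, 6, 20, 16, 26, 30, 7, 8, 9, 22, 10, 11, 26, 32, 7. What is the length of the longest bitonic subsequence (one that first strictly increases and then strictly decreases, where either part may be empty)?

inc[i] = longest strictly increasing subsequence ending at i; dec[i] = longest strictly decreasing subsequence starting at i:
i:      1  2  3  4  5  6  7  8  9 10 11 12 13 14 15 16 17
a[i]:  18 22 14  6 20 16 26 30  7  8  9 22 10 11 26 32  7
inc:    1  2  1  1  2  2  3  4  2  3  4  5  5  6  7  8  2
dec:    4  5  3  1  4  3  4  4  1  2  2  3  2  2  2  2  1
Best peak at i=16 (value 32): inc=8, dec=2, length 8+2−1 = 9.

9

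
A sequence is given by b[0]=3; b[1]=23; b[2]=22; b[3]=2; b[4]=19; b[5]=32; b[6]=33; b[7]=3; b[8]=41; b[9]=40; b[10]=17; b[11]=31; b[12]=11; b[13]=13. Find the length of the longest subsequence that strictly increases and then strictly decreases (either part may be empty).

8

inc[i] = longest strictly increasing subsequence ending at i; dec[i] = longest strictly decreasing subsequence starting at i:
i:      0  1  2  3  4  5  6  7  8  9 10 11 12 13
b[i]:   3 23 22  2 19 32 33  3 41 40 17 31 11 13
inc:    1  2  2  1  2  3  4  2  5  5  3  4  3  4
dec:    2  5  4  1  3  3  3  1  4  3  2  2  1  1
Best peak at i=8 (value 41): inc=5, dec=4, length 5+4−1 = 8.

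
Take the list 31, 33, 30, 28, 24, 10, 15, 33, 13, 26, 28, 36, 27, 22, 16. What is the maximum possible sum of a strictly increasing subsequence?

Let S[i] be the best sum of a strictly increasing subsequence ending at i:
i:       1   2   3   4   5   6   7   8   9  10  11  12  13  14  15
a[i]:   31  33  30  28  24  10  15  33  13  26  28  36  27  22  16
S:      31  64  30  28  24  10  25  64  23  51  79 115  78  47  41
Maximum is 115 (e.g. 10 + 15 + 26 + 28 + 36).

115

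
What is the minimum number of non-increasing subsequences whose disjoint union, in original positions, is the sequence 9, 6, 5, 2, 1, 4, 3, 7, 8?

4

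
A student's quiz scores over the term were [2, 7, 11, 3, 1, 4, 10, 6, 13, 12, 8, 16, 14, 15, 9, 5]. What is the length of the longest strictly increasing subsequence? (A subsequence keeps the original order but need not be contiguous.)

Track the smallest tail for each achievable length (strict):
2 → extends → [2]
7 → extends → [2, 7]
11 → extends → [2, 7, 11]
3 → replaces 7 → [2, 3, 11]
1 → replaces 2 → [1, 3, 11]
4 → replaces 11 → [1, 3, 4]
10 → extends → [1, 3, 4, 10]
6 → replaces 10 → [1, 3, 4, 6]
13 → extends → [1, 3, 4, 6, 13]
12 → replaces 13 → [1, 3, 4, 6, 12]
8 → replaces 12 → [1, 3, 4, 6, 8]
16 → extends → [1, 3, 4, 6, 8, 16]
14 → replaces 16 → [1, 3, 4, 6, 8, 14]
15 → extends → [1, 3, 4, 6, 8, 14, 15]
9 → replaces 14 → [1, 3, 4, 6, 8, 9, 15]
5 → replaces 6 → [1, 3, 4, 5, 8, 9, 15]
Seven tails, so the longest strictly increasing subsequence has length 7 (e.g. 2, 3, 4, 10, 13, 14, 15).

7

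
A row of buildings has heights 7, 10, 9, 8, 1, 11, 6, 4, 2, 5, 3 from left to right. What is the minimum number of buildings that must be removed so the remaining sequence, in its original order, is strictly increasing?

8

Fewest deletions = n − (longest strictly increasing subsequence).
i:      1  2  3  4  5  6  7  8  9 10 11
a[i]:   7 10  9  8  1 11  6  4  2  5  3
dp:     1  2  2  2  1  3  2  2  2  3  3
max dp = 3, so deletions = 11 − 3 = 8.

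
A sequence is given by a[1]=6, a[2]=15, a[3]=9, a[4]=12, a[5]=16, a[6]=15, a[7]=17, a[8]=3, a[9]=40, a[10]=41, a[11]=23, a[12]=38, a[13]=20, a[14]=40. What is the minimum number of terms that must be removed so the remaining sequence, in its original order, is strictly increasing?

6

Fewest deletions = n − (longest strictly increasing subsequence).
Patience tails:
6 → extends → [6]
15 → extends → [6, 15]
9 → replaces 15 → [6, 9]
12 → extends → [6, 9, 12]
16 → extends → [6, 9, 12, 16]
15 → replaces 16 → [6, 9, 12, 15]
17 → extends → [6, 9, 12, 15, 17]
3 → replaces 6 → [3, 9, 12, 15, 17]
40 → extends → [3, 9, 12, 15, 17, 40]
41 → extends → [3, 9, 12, 15, 17, 40, 41]
23 → replaces 40 → [3, 9, 12, 15, 17, 23, 41]
38 → replaces 41 → [3, 9, 12, 15, 17, 23, 38]
20 → replaces 23 → [3, 9, 12, 15, 17, 20, 38]
40 → extends → [3, 9, 12, 15, 17, 20, 38, 40]
Longest strictly increasing subsequence has length 8, so deletions = 14 − 8 = 6.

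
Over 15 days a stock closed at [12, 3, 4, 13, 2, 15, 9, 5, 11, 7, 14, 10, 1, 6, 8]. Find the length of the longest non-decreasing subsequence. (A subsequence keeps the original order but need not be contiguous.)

5

Let dp[i] be the length of the longest such subsequence ending at index i:
i:      1  2  3  4  5  6  7  8  9 10 11 12 13 14 15
a[i]:  12  3  4 13  2 15  9  5 11  7 14 10  1  6  8
dp:     1  1  2  3  1  4  3  3  4  4  5  5  1  4  5
Maximum dp value is 5.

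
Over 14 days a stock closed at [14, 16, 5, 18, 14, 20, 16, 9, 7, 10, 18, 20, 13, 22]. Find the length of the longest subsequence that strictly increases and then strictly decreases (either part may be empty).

inc[i] = longest strictly increasing subsequence ending at i; dec[i] = longest strictly decreasing subsequence starting at i:
i:      1  2  3  4  5  6  7  8  9 10 11 12 13 14
a[i]:  14 16  5 18 14 20 16  9  7 10 18 20 13 22
inc:    1  2  1  3  2  4  3  2  2  3  4  5  4  6
dec:    3  4  1  4  3  4  3  2  1  1  2  2  1  1
Best peak at i=6 (value 20): inc=4, dec=4, length 4+4−1 = 7.

7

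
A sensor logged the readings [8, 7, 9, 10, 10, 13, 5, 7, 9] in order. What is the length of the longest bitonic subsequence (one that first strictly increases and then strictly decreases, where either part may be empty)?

inc[i] = longest strictly increasing subsequence ending at i; dec[i] = longest strictly decreasing subsequence starting at i:
i:      1  2  3  4  5  6  7  8  9
a[i]:   8  7  9 10 10 13  5  7  9
inc:    1  1  2  3  3  4  1  2  3
dec:    3  2  2  2  2  2  1  1  1
Best peak at i=6 (value 13): inc=4, dec=2, length 4+2−1 = 5.

5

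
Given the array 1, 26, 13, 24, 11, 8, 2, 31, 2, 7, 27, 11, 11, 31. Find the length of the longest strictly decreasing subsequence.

5

Negate each value so 'decreasing' becomes 'increasing', then run patience tails on the negated sequence:
-1 → extends → [-1]
-26 → replaces -1 → [-26]
-13 → extends → [-26, -13]
-24 → replaces -13 → [-26, -24]
-11 → extends → [-26, -24, -11]
-8 → extends → [-26, -24, -11, -8]
-2 → extends → [-26, -24, -11, -8, -2]
-31 → replaces -26 → [-31, -24, -11, -8, -2]
-2 → already a tail → [-31, -24, -11, -8, -2]
-7 → replaces -2 → [-31, -24, -11, -8, -7]
-27 → replaces -24 → [-31, -27, -11, -8, -7]
-11 → already a tail → [-31, -27, -11, -8, -7]
-11 → already a tail → [-31, -27, -11, -8, -7]
-31 → already a tail → [-31, -27, -11, -8, -7]
Five tails, so the longest strictly decreasing subsequence of the original has length 5.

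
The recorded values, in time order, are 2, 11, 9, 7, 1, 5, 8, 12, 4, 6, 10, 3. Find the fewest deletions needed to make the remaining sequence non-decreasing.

8

Fewest deletions = n − (longest non-decreasing subsequence).
i:      1  2  3  4  5  6  7  8  9 10 11 12
a[i]:   2 11  9  7  1  5  8 12  4  6 10  3
dp:     1  2  2  2  1  2  3  4  2  3  4  2
max dp = 4, so deletions = 12 − 4 = 8.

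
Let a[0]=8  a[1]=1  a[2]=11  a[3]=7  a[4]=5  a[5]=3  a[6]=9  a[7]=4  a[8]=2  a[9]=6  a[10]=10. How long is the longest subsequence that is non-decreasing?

5

Track the smallest tail for each achievable length (allowing ties):
8 → extends → [8]
1 → replaces 8 → [1]
11 → extends → [1, 11]
7 → replaces 11 → [1, 7]
5 → replaces 7 → [1, 5]
3 → replaces 5 → [1, 3]
9 → extends → [1, 3, 9]
4 → replaces 9 → [1, 3, 4]
2 → replaces 3 → [1, 2, 4]
6 → extends → [1, 2, 4, 6]
10 → extends → [1, 2, 4, 6, 10]
Five tails, so the longest non-decreasing subsequence has length 5 (e.g. 1, 3, 4, 6, 10).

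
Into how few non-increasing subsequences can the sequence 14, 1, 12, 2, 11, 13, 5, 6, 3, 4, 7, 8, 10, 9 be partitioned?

7

The minimum number of non-increasing subsequences covering a sequence equals the length of its longest strictly increasing subsequence.
LIS length is 7 (e.g. 1, 2, 5, 6, 7, 8, 10), so 7 piles are needed.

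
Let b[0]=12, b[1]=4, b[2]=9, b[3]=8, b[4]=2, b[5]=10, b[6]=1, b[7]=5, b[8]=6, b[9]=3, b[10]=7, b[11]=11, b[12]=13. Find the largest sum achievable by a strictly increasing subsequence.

Let S[i] be the best sum of a strictly increasing subsequence ending at i:
i:      0  1  2  3  4  5  6  7  8  9 10 11 12
b[i]:  12  4  9  8  2 10  1  5  6  3  7 11 13
S:     12  4 13 12  2 23  1  9 15  5 22 34 47
Maximum is 47 (e.g. 4 + 9 + 10 + 11 + 13).

47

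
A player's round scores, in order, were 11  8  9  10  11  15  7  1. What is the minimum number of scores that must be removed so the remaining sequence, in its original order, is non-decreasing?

Fewest deletions = n − (longest non-decreasing subsequence).
Patience tails:
11 → extends → [11]
8 → replaces 11 → [8]
9 → extends → [8, 9]
10 → extends → [8, 9, 10]
11 → extends → [8, 9, 10, 11]
15 → extends → [8, 9, 10, 11, 15]
7 → replaces 8 → [7, 9, 10, 11, 15]
1 → replaces 7 → [1, 9, 10, 11, 15]
Longest non-decreasing subsequence has length 5, so deletions = 8 − 5 = 3.

3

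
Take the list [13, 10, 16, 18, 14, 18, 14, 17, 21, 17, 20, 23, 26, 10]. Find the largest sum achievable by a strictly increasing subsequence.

117

Let S[i] be the best sum of a strictly increasing subsequence ending at i:
i:       1   2   3   4   5   6   7   8   9  10  11  12  13  14
a[i]:   13  10  16  18  14  18  14  17  21  17  20  23  26  10
S:      13  10  29  47  27  47  27  46  68  46  67  91 117  10
Maximum is 117 (e.g. 13 + 16 + 18 + 21 + 23 + 26).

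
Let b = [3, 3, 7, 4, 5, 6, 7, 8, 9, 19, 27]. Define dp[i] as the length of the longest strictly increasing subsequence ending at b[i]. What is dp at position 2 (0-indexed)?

2

dp[i] = 1 + max{dp[j] : j<i, b[j]<b[i]} (or 1 if no such j):
i:      0  1  2  3  4  5  6  7  8  9 10
b[i]:   3  3  7  4  5  6  7  8  9 19 27
dp:     1  1  2  2  3  4  5  6  7  8  9
At index 2 the value is 2.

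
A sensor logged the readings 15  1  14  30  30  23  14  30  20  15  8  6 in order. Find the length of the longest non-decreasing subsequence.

5

Track the smallest tail for each achievable length (allowing ties):
15 → extends → [15]
1 → replaces 15 → [1]
14 → extends → [1, 14]
30 → extends → [1, 14, 30]
30 → extends → [1, 14, 30, 30]
23 → replaces 30 → [1, 14, 23, 30]
14 → replaces 23 → [1, 14, 14, 30]
30 → extends → [1, 14, 14, 30, 30]
20 → replaces 30 → [1, 14, 14, 20, 30]
15 → replaces 20 → [1, 14, 14, 15, 30]
8 → replaces 14 → [1, 8, 14, 15, 30]
6 → replaces 8 → [1, 6, 14, 15, 30]
Five tails, so the longest non-decreasing subsequence has length 5 (e.g. 1, 14, 30, 30, 30).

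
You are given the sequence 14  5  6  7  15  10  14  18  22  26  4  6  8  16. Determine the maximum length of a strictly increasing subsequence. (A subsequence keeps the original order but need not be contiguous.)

8

Track the smallest tail for each achievable length (strict):
14 → extends → [14]
5 → replaces 14 → [5]
6 → extends → [5, 6]
7 → extends → [5, 6, 7]
15 → extends → [5, 6, 7, 15]
10 → replaces 15 → [5, 6, 7, 10]
14 → extends → [5, 6, 7, 10, 14]
18 → extends → [5, 6, 7, 10, 14, 18]
22 → extends → [5, 6, 7, 10, 14, 18, 22]
26 → extends → [5, 6, 7, 10, 14, 18, 22, 26]
4 → replaces 5 → [4, 6, 7, 10, 14, 18, 22, 26]
6 → already a tail → [4, 6, 7, 10, 14, 18, 22, 26]
8 → replaces 10 → [4, 6, 7, 8, 14, 18, 22, 26]
16 → replaces 18 → [4, 6, 7, 8, 14, 16, 22, 26]
Eight tails, so the longest strictly increasing subsequence has length 8 (e.g. 5, 6, 7, 10, 14, 18, 22, 26).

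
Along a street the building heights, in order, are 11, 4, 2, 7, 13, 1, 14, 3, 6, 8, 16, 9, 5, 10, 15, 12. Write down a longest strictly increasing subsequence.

Patience tails give the LIS length; then backtrack through the dp parents:
11 → extends → [11]
4 → replaces 11 → [4]
2 → replaces 4 → [2]
7 → extends → [2, 7]
13 → extends → [2, 7, 13]
1 → replaces 2 → [1, 7, 13]
14 → extends → [1, 7, 13, 14]
3 → replaces 7 → [1, 3, 13, 14]
6 → replaces 13 → [1, 3, 6, 14]
8 → replaces 14 → [1, 3, 6, 8]
16 → extends → [1, 3, 6, 8, 16]
9 → replaces 16 → [1, 3, 6, 8, 9]
5 → replaces 6 → [1, 3, 5, 8, 9]
10 → extends → [1, 3, 5, 8, 9, 10]
15 → extends → [1, 3, 5, 8, 9, 10, 15]
12 → replaces 15 → [1, 3, 5, 8, 9, 10, 12]
Length 7; one witness is 2, 3, 6, 8, 9, 10, 15.

2, 3, 6, 8, 9, 10, 15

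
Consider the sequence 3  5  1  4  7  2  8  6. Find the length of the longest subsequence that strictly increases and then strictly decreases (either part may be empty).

inc[i] = longest strictly increasing subsequence ending at i; dec[i] = longest strictly decreasing subsequence starting at i:
i:     1 2 3 4 5 6 7 8
a[i]:  3 5 1 4 7 2 8 6
inc:   1 2 1 2 3 2 4 3
dec:   2 3 1 2 2 1 2 1
Best peak at i=7 (value 8): inc=4, dec=2, length 4+2−1 = 5.

5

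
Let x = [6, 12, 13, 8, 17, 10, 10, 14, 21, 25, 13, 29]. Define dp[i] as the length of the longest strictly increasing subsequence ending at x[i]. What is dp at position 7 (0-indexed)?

dp[i] = 1 + max{dp[j] : j<i, x[j]<x[i]} (or 1 if no such j):
i:      0  1  2  3  4  5  6  7  8  9 10 11
x[i]:   6 12 13  8 17 10 10 14 21 25 13 29
dp:     1  2  3  2  4  3  3  4  5  6  4  7
At index 7 the value is 4.

4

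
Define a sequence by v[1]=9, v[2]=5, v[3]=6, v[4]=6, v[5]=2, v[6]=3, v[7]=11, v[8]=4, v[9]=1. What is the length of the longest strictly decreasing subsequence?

Negate each value so 'decreasing' becomes 'increasing', then run patience tails on the negated sequence:
-9 → extends → [-9]
-5 → extends → [-9, -5]
-6 → replaces -5 → [-9, -6]
-6 → already a tail → [-9, -6]
-2 → extends → [-9, -6, -2]
-3 → replaces -2 → [-9, -6, -3]
-11 → replaces -9 → [-11, -6, -3]
-4 → replaces -3 → [-11, -6, -4]
-1 → extends → [-11, -6, -4, -1]
Four tails, so the longest strictly decreasing subsequence of the original has length 4.

4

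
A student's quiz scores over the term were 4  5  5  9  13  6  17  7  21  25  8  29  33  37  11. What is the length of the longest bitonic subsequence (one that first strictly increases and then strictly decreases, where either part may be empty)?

inc[i] = longest strictly increasing subsequence ending at i; dec[i] = longest strictly decreasing subsequence starting at i:
i:      1  2  3  4  5  6  7  8  9 10 11 12 13 14 15
a[i]:   4  5  5  9 13  6 17  7 21 25  8 29 33 37 11
inc:    1  2  2  3  4  3  5  4  6  7  5  8  9 10  6
dec:    1  1  1  2  2  1  2  1  2  2  1  2  2  2  1
Best peak at i=14 (value 37): inc=10, dec=2, length 10+2−1 = 11.

11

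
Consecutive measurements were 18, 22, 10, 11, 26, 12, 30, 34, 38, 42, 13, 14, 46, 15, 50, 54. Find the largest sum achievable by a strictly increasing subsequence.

360

Let S[i] be the best sum of a strictly increasing subsequence ending at i:
i:       1   2   3   4   5   6   7   8   9  10  11  12  13  14  15  16
a[i]:   18  22  10  11  26  12  30  34  38  42  13  14  46  15  50  54
S:      18  40  10  21  66  33  96 130 168 210  46  60 256  75 306 360
Maximum is 360 (e.g. 18 + 22 + 26 + 30 + 34 + 38 + 42 + 46 + 50 + 54).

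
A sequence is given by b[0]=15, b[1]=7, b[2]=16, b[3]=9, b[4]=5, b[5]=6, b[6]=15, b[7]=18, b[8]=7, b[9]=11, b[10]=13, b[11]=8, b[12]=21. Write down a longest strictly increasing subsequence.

Patience tails give the LIS length; then backtrack through the dp parents:
15 → extends → [15]
7 → replaces 15 → [7]
16 → extends → [7, 16]
9 → replaces 16 → [7, 9]
5 → replaces 7 → [5, 9]
6 → replaces 9 → [5, 6]
15 → extends → [5, 6, 15]
18 → extends → [5, 6, 15, 18]
7 → replaces 15 → [5, 6, 7, 18]
11 → replaces 18 → [5, 6, 7, 11]
13 → extends → [5, 6, 7, 11, 13]
8 → replaces 11 → [5, 6, 7, 8, 13]
21 → extends → [5, 6, 7, 8, 13, 21]
Length 6; one witness is 5, 6, 7, 11, 13, 21.

5, 6, 7, 11, 13, 21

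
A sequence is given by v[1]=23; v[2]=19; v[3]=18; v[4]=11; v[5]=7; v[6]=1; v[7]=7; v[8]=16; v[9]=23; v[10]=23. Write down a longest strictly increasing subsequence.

1, 7, 16, 23

Patience tails give the LIS length; then backtrack through the dp parents:
23 → extends → [23]
19 → replaces 23 → [19]
18 → replaces 19 → [18]
11 → replaces 18 → [11]
7 → replaces 11 → [7]
1 → replaces 7 → [1]
7 → extends → [1, 7]
16 → extends → [1, 7, 16]
23 → extends → [1, 7, 16, 23]
23 → already a tail → [1, 7, 16, 23]
Length 4; one witness is 1, 7, 16, 23.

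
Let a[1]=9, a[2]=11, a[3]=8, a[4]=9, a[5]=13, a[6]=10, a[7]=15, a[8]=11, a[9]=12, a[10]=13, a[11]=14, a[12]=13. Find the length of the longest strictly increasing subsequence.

7

Track the smallest tail for each achievable length (strict):
9 → extends → [9]
11 → extends → [9, 11]
8 → replaces 9 → [8, 11]
9 → replaces 11 → [8, 9]
13 → extends → [8, 9, 13]
10 → replaces 13 → [8, 9, 10]
15 → extends → [8, 9, 10, 15]
11 → replaces 15 → [8, 9, 10, 11]
12 → extends → [8, 9, 10, 11, 12]
13 → extends → [8, 9, 10, 11, 12, 13]
14 → extends → [8, 9, 10, 11, 12, 13, 14]
13 → already a tail → [8, 9, 10, 11, 12, 13, 14]
Seven tails, so the longest strictly increasing subsequence has length 7 (e.g. 8, 9, 10, 11, 12, 13, 14).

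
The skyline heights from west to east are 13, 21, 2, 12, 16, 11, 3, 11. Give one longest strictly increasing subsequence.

2, 12, 16

Patience tails give the LIS length; then backtrack through the dp parents:
13 → extends → [13]
21 → extends → [13, 21]
2 → replaces 13 → [2, 21]
12 → replaces 21 → [2, 12]
16 → extends → [2, 12, 16]
11 → replaces 12 → [2, 11, 16]
3 → replaces 11 → [2, 3, 16]
11 → replaces 16 → [2, 3, 11]
Length 3; one witness is 2, 12, 16.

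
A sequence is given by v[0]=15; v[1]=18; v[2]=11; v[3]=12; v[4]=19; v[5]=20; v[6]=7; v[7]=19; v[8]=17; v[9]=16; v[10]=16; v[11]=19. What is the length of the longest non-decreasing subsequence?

5

Track the smallest tail for each achievable length (allowing ties):
15 → extends → [15]
18 → extends → [15, 18]
11 → replaces 15 → [11, 18]
12 → replaces 18 → [11, 12]
19 → extends → [11, 12, 19]
20 → extends → [11, 12, 19, 20]
7 → replaces 11 → [7, 12, 19, 20]
19 → replaces 20 → [7, 12, 19, 19]
17 → replaces 19 → [7, 12, 17, 19]
16 → replaces 17 → [7, 12, 16, 19]
16 → replaces 19 → [7, 12, 16, 16]
19 → extends → [7, 12, 16, 16, 19]
Five tails, so the longest non-decreasing subsequence has length 5 (e.g. 15, 18, 19, 19, 19).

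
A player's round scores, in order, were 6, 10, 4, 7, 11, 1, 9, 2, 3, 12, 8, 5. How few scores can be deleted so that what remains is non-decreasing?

8

Fewest deletions = n − (longest non-decreasing subsequence).
i:      1  2  3  4  5  6  7  8  9 10 11 12
a[i]:   6 10  4  7 11  1  9  2  3 12  8  5
dp:     1  2  1  2  3  1  3  2  3  4  4  4
max dp = 4, so deletions = 12 − 4 = 8.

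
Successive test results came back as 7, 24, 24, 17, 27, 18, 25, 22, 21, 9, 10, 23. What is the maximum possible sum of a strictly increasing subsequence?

Let S[i] be the best sum of a strictly increasing subsequence ending at i:
i:      1  2  3  4  5  6  7  8  9 10 11 12
a[i]:   7 24 24 17 27 18 25 22 21  9 10 23
S:      7 31 31 24 58 42 67 64 63 16 26 87
Maximum is 87 (e.g. 7 + 17 + 18 + 22 + 23).

87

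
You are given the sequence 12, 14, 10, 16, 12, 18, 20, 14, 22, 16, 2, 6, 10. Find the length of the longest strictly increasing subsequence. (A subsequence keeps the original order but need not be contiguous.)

6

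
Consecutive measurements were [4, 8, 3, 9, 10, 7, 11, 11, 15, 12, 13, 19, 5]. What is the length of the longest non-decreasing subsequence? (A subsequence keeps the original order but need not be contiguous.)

9

Let dp[i] be the length of the longest such subsequence ending at index i:
i:      1  2  3  4  5  6  7  8  9 10 11 12 13
a[i]:   4  8  3  9 10  7 11 11 15 12 13 19  5
dp:     1  2  1  3  4  2  5  6  7  7  8  9  2
Maximum dp value is 9.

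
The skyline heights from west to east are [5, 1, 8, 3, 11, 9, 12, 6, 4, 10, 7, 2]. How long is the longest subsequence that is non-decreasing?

4

Let dp[i] be the length of the longest such subsequence ending at index i:
i:      1  2  3  4  5  6  7  8  9 10 11 12
a[i]:   5  1  8  3 11  9 12  6  4 10  7  2
dp:     1  1  2  2  3  3  4  3  3  4  4  2
Maximum dp value is 4.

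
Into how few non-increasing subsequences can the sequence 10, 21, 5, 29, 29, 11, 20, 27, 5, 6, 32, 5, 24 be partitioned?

5

Place each on the leftmost legal pile:
10 → new pile 1 (tops now [10])
21 → new pile 2 (tops now [10, 21])
5 → pile 1 (tops now [5, 21])
29 → new pile 3 (tops now [5, 21, 29])
29 → pile 3 (tops now [5, 21, 29])
11 → pile 2 (tops now [5, 11, 29])
20 → pile 3 (tops now [5, 11, 20])
27 → new pile 4 (tops now [5, 11, 20, 27])
5 → pile 1 (tops now [5, 11, 20, 27])
6 → pile 2 (tops now [5, 6, 20, 27])
32 → new pile 5 (tops now [5, 6, 20, 27, 32])
5 → pile 1 (tops now [5, 6, 20, 27, 32])
24 → pile 4 (tops now [5, 6, 20, 24, 32])
Five piles.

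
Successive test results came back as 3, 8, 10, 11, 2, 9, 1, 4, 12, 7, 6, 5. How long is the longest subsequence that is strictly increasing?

5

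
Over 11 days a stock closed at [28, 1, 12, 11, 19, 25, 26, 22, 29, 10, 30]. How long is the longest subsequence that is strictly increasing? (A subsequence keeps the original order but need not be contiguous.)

Track the smallest tail for each achievable length (strict):
28 → extends → [28]
1 → replaces 28 → [1]
12 → extends → [1, 12]
11 → replaces 12 → [1, 11]
19 → extends → [1, 11, 19]
25 → extends → [1, 11, 19, 25]
26 → extends → [1, 11, 19, 25, 26]
22 → replaces 25 → [1, 11, 19, 22, 26]
29 → extends → [1, 11, 19, 22, 26, 29]
10 → replaces 11 → [1, 10, 19, 22, 26, 29]
30 → extends → [1, 10, 19, 22, 26, 29, 30]
Seven tails, so the longest strictly increasing subsequence has length 7 (e.g. 1, 12, 19, 25, 26, 29, 30).

7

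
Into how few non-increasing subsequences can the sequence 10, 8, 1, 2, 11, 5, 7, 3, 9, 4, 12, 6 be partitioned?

Place each on the leftmost legal pile:
10 → new pile 1 (tops now [10])
8 → pile 1 (tops now [8])
1 → pile 1 (tops now [1])
2 → new pile 2 (tops now [1, 2])
11 → new pile 3 (tops now [1, 2, 11])
5 → pile 3 (tops now [1, 2, 5])
7 → new pile 4 (tops now [1, 2, 5, 7])
3 → pile 3 (tops now [1, 2, 3, 7])
9 → new pile 5 (tops now [1, 2, 3, 7, 9])
4 → pile 4 (tops now [1, 2, 3, 4, 9])
12 → new pile 6 (tops now [1, 2, 3, 4, 9, 12])
6 → pile 5 (tops now [1, 2, 3, 4, 6, 12])
Six piles.

6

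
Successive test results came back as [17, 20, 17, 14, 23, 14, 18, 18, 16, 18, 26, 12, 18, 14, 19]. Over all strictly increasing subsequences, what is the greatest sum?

Let S[i] be the best sum of a strictly increasing subsequence ending at i:
i:      1  2  3  4  5  6  7  8  9 10 11 12 13 14 15
a[i]:  17 20 17 14 23 14 18 18 16 18 26 12 18 14 19
S:     17 37 17 14 60 14 35 35 30 48 86 12 48 26 67
Maximum is 86 (e.g. 17 + 20 + 23 + 26).

86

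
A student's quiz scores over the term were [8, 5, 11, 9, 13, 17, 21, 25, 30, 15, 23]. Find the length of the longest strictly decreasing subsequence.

2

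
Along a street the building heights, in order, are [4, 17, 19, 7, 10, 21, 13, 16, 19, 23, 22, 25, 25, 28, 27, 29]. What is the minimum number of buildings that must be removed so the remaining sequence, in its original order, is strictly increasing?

6

Fewest deletions = n − (longest strictly increasing subsequence).
Patience tails:
4 → extends → [4]
17 → extends → [4, 17]
19 → extends → [4, 17, 19]
7 → replaces 17 → [4, 7, 19]
10 → replaces 19 → [4, 7, 10]
21 → extends → [4, 7, 10, 21]
13 → replaces 21 → [4, 7, 10, 13]
16 → extends → [4, 7, 10, 13, 16]
19 → extends → [4, 7, 10, 13, 16, 19]
23 → extends → [4, 7, 10, 13, 16, 19, 23]
22 → replaces 23 → [4, 7, 10, 13, 16, 19, 22]
25 → extends → [4, 7, 10, 13, 16, 19, 22, 25]
25 → already a tail → [4, 7, 10, 13, 16, 19, 22, 25]
28 → extends → [4, 7, 10, 13, 16, 19, 22, 25, 28]
27 → replaces 28 → [4, 7, 10, 13, 16, 19, 22, 25, 27]
29 → extends → [4, 7, 10, 13, 16, 19, 22, 25, 27, 29]
Longest strictly increasing subsequence has length 10, so deletions = 16 − 10 = 6.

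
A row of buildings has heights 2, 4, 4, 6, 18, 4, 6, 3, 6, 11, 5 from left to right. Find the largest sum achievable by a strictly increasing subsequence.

30

Let S[i] be the best sum of a strictly increasing subsequence ending at i:
i:      1  2  3  4  5  6  7  8  9 10 11
a[i]:   2  4  4  6 18  4  6  3  6 11  5
S:      2  6  6 12 30  6 12  5 12 23 11
Maximum is 30 (e.g. 2 + 4 + 6 + 18).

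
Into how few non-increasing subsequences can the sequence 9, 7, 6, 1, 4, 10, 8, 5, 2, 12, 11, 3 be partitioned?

Place each on the leftmost legal pile:
9 → new pile 1 (tops now [9])
7 → pile 1 (tops now [7])
6 → pile 1 (tops now [6])
1 → pile 1 (tops now [1])
4 → new pile 2 (tops now [1, 4])
10 → new pile 3 (tops now [1, 4, 10])
8 → pile 3 (tops now [1, 4, 8])
5 → pile 3 (tops now [1, 4, 5])
2 → pile 2 (tops now [1, 2, 5])
12 → new pile 4 (tops now [1, 2, 5, 12])
11 → pile 4 (tops now [1, 2, 5, 11])
3 → pile 3 (tops now [1, 2, 3, 11])
Four piles.

4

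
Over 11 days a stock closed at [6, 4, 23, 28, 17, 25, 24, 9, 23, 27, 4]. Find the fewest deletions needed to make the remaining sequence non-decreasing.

7

Fewest deletions = n − (longest non-decreasing subsequence).
i:      1  2  3  4  5  6  7  8  9 10 11
a[i]:   6  4 23 28 17 25 24  9 23 27  4
dp:     1  1  2  3  2  3  3  2  3  4  2
max dp = 4, so deletions = 11 − 4 = 7.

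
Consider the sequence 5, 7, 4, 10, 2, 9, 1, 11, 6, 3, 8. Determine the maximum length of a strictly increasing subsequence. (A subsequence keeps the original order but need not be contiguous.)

Let dp[i] be the length of the longest such subsequence ending at index i:
i:      1  2  3  4  5  6  7  8  9 10 11
a[i]:   5  7  4 10  2  9  1 11  6  3  8
dp:     1  2  1  3  1  3  1  4  2  2  3
Maximum dp value is 4.

4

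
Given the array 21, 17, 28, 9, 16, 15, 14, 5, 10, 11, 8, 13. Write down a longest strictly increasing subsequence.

9, 10, 11, 13

Patience tails give the LIS length; then backtrack through the dp parents:
21 → extends → [21]
17 → replaces 21 → [17]
28 → extends → [17, 28]
9 → replaces 17 → [9, 28]
16 → replaces 28 → [9, 16]
15 → replaces 16 → [9, 15]
14 → replaces 15 → [9, 14]
5 → replaces 9 → [5, 14]
10 → replaces 14 → [5, 10]
11 → extends → [5, 10, 11]
8 → replaces 10 → [5, 8, 11]
13 → extends → [5, 8, 11, 13]
Length 4; one witness is 9, 10, 11, 13.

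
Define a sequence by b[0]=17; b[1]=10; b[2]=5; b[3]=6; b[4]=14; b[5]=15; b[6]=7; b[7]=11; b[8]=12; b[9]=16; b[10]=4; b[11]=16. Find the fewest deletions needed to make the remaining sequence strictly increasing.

Fewest deletions = n − (longest strictly increasing subsequence).
i:      0  1  2  3  4  5  6  7  8  9 10 11
b[i]:  17 10  5  6 14 15  7 11 12 16  4 16
dp:     1  1  1  2  3  4  3  4  5  6  1  6
max dp = 6, so deletions = 12 − 6 = 6.

6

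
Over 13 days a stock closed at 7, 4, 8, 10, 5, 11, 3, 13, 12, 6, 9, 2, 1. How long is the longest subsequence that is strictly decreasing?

5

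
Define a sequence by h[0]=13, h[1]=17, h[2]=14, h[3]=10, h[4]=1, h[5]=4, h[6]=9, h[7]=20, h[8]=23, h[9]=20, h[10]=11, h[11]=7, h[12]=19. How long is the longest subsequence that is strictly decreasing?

Negate each value so 'decreasing' becomes 'increasing', then run patience tails on the negated sequence:
-13 → extends → [-13]
-17 → replaces -13 → [-17]
-14 → extends → [-17, -14]
-10 → extends → [-17, -14, -10]
-1 → extends → [-17, -14, -10, -1]
-4 → replaces -1 → [-17, -14, -10, -4]
-9 → replaces -4 → [-17, -14, -10, -9]
-20 → replaces -17 → [-20, -14, -10, -9]
-23 → replaces -20 → [-23, -14, -10, -9]
-20 → replaces -14 → [-23, -20, -10, -9]
-11 → replaces -10 → [-23, -20, -11, -9]
-7 → extends → [-23, -20, -11, -9, -7]
-19 → replaces -11 → [-23, -20, -19, -9, -7]
Five tails, so the longest strictly decreasing subsequence of the original has length 5.

5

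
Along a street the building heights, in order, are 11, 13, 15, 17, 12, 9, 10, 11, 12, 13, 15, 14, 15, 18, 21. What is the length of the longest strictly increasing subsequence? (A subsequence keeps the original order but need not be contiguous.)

9

Track the smallest tail for each achievable length (strict):
11 → extends → [11]
13 → extends → [11, 13]
15 → extends → [11, 13, 15]
17 → extends → [11, 13, 15, 17]
12 → replaces 13 → [11, 12, 15, 17]
9 → replaces 11 → [9, 12, 15, 17]
10 → replaces 12 → [9, 10, 15, 17]
11 → replaces 15 → [9, 10, 11, 17]
12 → replaces 17 → [9, 10, 11, 12]
13 → extends → [9, 10, 11, 12, 13]
15 → extends → [9, 10, 11, 12, 13, 15]
14 → replaces 15 → [9, 10, 11, 12, 13, 14]
15 → extends → [9, 10, 11, 12, 13, 14, 15]
18 → extends → [9, 10, 11, 12, 13, 14, 15, 18]
21 → extends → [9, 10, 11, 12, 13, 14, 15, 18, 21]
Nine tails, so the longest strictly increasing subsequence has length 9 (e.g. 9, 10, 11, 12, 13, 14, 15, 18, 21).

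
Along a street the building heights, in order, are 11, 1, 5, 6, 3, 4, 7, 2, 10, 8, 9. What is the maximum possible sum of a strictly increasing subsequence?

Let S[i] be the best sum of a strictly increasing subsequence ending at i:
i:      1  2  3  4  5  6  7  8  9 10 11
a[i]:  11  1  5  6  3  4  7  2 10  8  9
S:     11  1  6 12  4  8 19  3 29 27 36
Maximum is 36 (e.g. 1 + 5 + 6 + 7 + 8 + 9).

36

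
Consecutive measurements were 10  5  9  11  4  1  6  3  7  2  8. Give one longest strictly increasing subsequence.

Patience tails give the LIS length; then backtrack through the dp parents:
10 → extends → [10]
5 → replaces 10 → [5]
9 → extends → [5, 9]
11 → extends → [5, 9, 11]
4 → replaces 5 → [4, 9, 11]
1 → replaces 4 → [1, 9, 11]
6 → replaces 9 → [1, 6, 11]
3 → replaces 6 → [1, 3, 11]
7 → replaces 11 → [1, 3, 7]
2 → replaces 3 → [1, 2, 7]
8 → extends → [1, 2, 7, 8]
Length 4; one witness is 5, 6, 7, 8.

5, 6, 7, 8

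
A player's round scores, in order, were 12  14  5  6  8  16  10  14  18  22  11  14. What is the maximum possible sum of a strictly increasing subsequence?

83

Let S[i] be the best sum of a strictly increasing subsequence ending at i:
i:      1  2  3  4  5  6  7  8  9 10 11 12
a[i]:  12 14  5  6  8 16 10 14 18 22 11 14
S:     12 26  5 11 19 42 29 43 61 83 40 54
Maximum is 83 (e.g. 5 + 6 + 8 + 10 + 14 + 18 + 22).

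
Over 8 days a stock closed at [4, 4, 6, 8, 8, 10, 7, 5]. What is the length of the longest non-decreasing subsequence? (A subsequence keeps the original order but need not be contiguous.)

6

Let dp[i] be the length of the longest such subsequence ending at index i:
i:      1  2  3  4  5  6  7  8
a[i]:   4  4  6  8  8 10  7  5
dp:     1  2  3  4  5  6  4  3
Maximum dp value is 6.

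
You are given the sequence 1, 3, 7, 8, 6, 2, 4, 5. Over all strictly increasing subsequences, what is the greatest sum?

Let S[i] be the best sum of a strictly increasing subsequence ending at i:
i:      1  2  3  4  5  6  7  8
a[i]:   1  3  7  8  6  2  4  5
S:      1  4 11 19 10  3  8 13
Maximum is 19 (e.g. 1 + 3 + 7 + 8).

19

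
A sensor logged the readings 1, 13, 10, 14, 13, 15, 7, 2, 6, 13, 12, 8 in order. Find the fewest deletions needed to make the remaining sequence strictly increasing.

8

Fewest deletions = n − (longest strictly increasing subsequence).
i:      1  2  3  4  5  6  7  8  9 10 11 12
a[i]:   1 13 10 14 13 15  7  2  6 13 12  8
dp:     1  2  2  3  3  4  2  2  3  4  4  4
max dp = 4, so deletions = 12 − 4 = 8.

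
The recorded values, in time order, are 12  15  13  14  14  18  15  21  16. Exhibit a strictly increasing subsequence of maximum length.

Patience tails give the LIS length; then backtrack through the dp parents:
12 → extends → [12]
15 → extends → [12, 15]
13 → replaces 15 → [12, 13]
14 → extends → [12, 13, 14]
14 → already a tail → [12, 13, 14]
18 → extends → [12, 13, 14, 18]
15 → replaces 18 → [12, 13, 14, 15]
21 → extends → [12, 13, 14, 15, 21]
16 → replaces 21 → [12, 13, 14, 15, 16]
Length 5; one witness is 12, 13, 14, 18, 21.

12, 13, 14, 18, 21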